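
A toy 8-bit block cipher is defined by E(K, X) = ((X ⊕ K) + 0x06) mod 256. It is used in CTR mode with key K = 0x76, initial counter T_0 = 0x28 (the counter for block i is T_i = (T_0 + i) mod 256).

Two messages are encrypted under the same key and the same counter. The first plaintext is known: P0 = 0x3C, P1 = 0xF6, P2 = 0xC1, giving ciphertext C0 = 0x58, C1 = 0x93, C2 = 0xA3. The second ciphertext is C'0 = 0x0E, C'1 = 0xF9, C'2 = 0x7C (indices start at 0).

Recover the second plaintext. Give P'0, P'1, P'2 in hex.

P'0 = 0x6A, P'1 = 0x9C, P'2 = 0x1E

In CTR with a reused counter, both messages share the same keystream S_i, so C_i ⊕ C'_i = P_i ⊕ P'_i and thus P'_i = P_i ⊕ C_i ⊕ C'_i.
P'0: 0x3C ⊕ 0x58 ⊕ 0x0E = 0x6A.
P'1: 0xF6 ⊕ 0x93 ⊕ 0xF9 = 0x9C.
P'2: 0xC1 ⊕ 0xA3 ⊕ 0x7C = 0x1E.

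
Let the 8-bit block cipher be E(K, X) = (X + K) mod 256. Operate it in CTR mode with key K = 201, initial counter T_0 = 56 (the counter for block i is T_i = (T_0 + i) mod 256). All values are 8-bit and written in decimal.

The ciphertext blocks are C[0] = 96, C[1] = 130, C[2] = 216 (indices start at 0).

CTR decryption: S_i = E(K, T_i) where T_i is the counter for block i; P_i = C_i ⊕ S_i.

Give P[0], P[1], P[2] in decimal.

P[0]: T = 56, S = E(K, T) = 1; 96 ⊕ 1 = 97.
P[1]: T = 57, S = E(K, T) = 2; 130 ⊕ 2 = 128.
P[2]: T = 58, S = E(K, T) = 3; 216 ⊕ 3 = 219.

P[0] = 97, P[1] = 128, P[2] = 219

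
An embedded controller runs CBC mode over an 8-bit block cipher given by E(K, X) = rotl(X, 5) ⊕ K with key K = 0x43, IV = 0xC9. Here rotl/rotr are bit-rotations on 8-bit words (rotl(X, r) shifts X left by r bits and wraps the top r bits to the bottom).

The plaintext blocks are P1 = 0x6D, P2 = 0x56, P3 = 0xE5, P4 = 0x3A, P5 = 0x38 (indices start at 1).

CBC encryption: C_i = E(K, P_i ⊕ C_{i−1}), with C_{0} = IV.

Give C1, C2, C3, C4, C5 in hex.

C1 = 0xD7, C2 = 0x73, C3 = 0x91, C4 = 0x36, C5 = 0x82

C1: P1 ⊕ 0xC9 = 0xA4; E(K, 0xA4) = 0xD7.
C2: P2 ⊕ 0xD7 = 0x81; E(K, 0x81) = 0x73.
C3: P3 ⊕ 0x73 = 0x96; E(K, 0x96) = 0x91.
C4: P4 ⊕ 0x91 = 0xAB; E(K, 0xAB) = 0x36.
C5: P5 ⊕ 0x36 = 0x0E; E(K, 0x0E) = 0x82.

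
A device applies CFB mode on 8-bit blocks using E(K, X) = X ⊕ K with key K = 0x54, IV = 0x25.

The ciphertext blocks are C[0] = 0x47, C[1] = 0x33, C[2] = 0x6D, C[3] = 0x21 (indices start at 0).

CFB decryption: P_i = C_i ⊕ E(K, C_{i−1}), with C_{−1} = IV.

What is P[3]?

P[3]: E(K, 0x6D) = 0x39; 0x21 ⊕ 0x39 = 0x18.

P[3] = 0x18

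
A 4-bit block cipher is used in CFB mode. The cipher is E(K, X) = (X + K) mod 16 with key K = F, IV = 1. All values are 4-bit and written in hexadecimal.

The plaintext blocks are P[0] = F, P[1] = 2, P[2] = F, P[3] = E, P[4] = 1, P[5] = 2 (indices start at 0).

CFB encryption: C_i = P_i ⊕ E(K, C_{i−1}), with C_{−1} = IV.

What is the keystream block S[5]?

C[0]: E(K, 1) = 0; F ⊕ 0 = F.
C[1]: E(K, F) = E; 2 ⊕ E = C.
C[2]: E(K, C) = B; F ⊕ B = 4.
C[3]: E(K, 4) = 3; E ⊕ 3 = D.
C[4]: E(K, D) = C; 1 ⊕ C = D.
C[5]: E(K, D) = C; 2 ⊕ C = E.
So S[5] = C.

C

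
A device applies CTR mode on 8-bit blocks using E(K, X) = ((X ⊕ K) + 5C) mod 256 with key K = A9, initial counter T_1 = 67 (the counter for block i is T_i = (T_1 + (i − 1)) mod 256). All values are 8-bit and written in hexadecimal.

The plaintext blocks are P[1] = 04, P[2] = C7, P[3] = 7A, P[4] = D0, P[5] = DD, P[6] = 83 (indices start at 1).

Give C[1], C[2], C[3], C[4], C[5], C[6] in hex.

CTR encryption: S_i = E(K, T_i) where T_i is the counter for block i; C_i = P_i ⊕ S_i.
C[1]: T = 67, S = E(K, T) = 2A; 04 ⊕ 2A = 2E.
C[2]: T = 68, S = E(K, T) = 1D; C7 ⊕ 1D = DA.
C[3]: T = 69, S = E(K, T) = 1C; 7A ⊕ 1C = 66.
C[4]: T = 6A, S = E(K, T) = 1F; D0 ⊕ 1F = CF.
C[5]: T = 6B, S = E(K, T) = 1E; DD ⊕ 1E = C3.
C[6]: T = 6C, S = E(K, T) = 21; 83 ⊕ 21 = A2.

C[1] = 2E, C[2] = DA, C[3] = 66, C[4] = CF, C[5] = C3, C[6] = A2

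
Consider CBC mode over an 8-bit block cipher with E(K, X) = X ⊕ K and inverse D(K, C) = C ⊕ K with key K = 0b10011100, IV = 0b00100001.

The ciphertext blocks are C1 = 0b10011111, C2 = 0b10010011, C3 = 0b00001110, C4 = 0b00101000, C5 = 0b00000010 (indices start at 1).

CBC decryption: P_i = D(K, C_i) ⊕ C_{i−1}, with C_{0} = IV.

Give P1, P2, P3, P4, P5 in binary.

P1 = 0b00100010, P2 = 0b10010000, P3 = 0b00000001, P4 = 0b10111010, P5 = 0b10110110

P1: D(K, 0b10011111) = 0b00000011; 0b00000011 ⊕ 0b00100001 = 0b00100010.
P2: D(K, 0b10010011) = 0b00001111; 0b00001111 ⊕ 0b10011111 = 0b10010000.
P3: D(K, 0b00001110) = 0b10010010; 0b10010010 ⊕ 0b10010011 = 0b00000001.
P4: D(K, 0b00101000) = 0b10110100; 0b10110100 ⊕ 0b00001110 = 0b10111010.
P5: D(K, 0b00000010) = 0b10011110; 0b10011110 ⊕ 0b00101000 = 0b10110110.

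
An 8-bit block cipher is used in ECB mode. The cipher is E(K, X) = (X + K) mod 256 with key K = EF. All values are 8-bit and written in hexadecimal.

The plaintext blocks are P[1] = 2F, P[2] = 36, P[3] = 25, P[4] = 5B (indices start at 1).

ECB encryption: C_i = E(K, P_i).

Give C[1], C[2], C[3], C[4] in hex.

C[1] = 1E, C[2] = 25, C[3] = 14, C[4] = 4A

C[1]: E(K, 2F) = 1E.
C[2]: E(K, 36) = 25.
C[3]: E(K, 25) = 14.
C[4]: E(K, 5B) = 4A.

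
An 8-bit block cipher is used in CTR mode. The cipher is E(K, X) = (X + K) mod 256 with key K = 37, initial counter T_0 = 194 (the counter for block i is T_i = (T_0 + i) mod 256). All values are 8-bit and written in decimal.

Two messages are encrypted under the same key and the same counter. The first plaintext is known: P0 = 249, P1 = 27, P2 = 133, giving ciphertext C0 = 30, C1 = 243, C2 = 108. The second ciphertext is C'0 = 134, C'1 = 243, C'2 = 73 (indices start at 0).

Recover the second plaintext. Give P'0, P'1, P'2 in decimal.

In CTR with a reused counter, both messages share the same keystream S_i, so C_i ⊕ C'_i = P_i ⊕ P'_i and thus P'_i = P_i ⊕ C_i ⊕ C'_i.
P'0: 249 ⊕ 30 ⊕ 134 = 97.
P'1: 27 ⊕ 243 ⊕ 243 = 27.
P'2: 133 ⊕ 108 ⊕ 73 = 160.

P'0 = 97, P'1 = 27, P'2 = 160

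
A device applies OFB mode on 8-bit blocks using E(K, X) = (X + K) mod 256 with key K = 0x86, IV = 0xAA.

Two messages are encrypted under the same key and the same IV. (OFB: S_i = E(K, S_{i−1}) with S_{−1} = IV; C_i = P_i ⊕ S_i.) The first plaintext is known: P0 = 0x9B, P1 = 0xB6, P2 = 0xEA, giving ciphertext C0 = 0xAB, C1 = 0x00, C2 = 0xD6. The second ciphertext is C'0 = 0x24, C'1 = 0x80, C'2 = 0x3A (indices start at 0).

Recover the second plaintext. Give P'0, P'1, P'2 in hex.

In OFB with a reused IV, both messages share the same keystream S_i, so C_i ⊕ C'_i = P_i ⊕ P'_i and thus P'_i = P_i ⊕ C_i ⊕ C'_i.
P'0: 0x9B ⊕ 0xAB ⊕ 0x24 = 0x14.
P'1: 0xB6 ⊕ 0x00 ⊕ 0x80 = 0x36.
P'2: 0xEA ⊕ 0xD6 ⊕ 0x3A = 0x06.

P'0 = 0x14, P'1 = 0x36, P'2 = 0x06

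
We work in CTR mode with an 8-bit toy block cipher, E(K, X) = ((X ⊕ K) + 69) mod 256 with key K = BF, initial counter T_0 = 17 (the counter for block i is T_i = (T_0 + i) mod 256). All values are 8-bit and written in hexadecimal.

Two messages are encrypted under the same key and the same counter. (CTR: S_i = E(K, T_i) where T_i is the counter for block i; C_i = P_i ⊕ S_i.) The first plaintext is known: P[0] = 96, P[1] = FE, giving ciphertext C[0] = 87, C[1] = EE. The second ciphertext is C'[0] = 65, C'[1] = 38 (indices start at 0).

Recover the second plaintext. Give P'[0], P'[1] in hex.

P'[0] = 74, P'[1] = 28

In CTR with a reused counter, both messages share the same keystream S_i, so C_i ⊕ C'_i = P_i ⊕ P'_i and thus P'_i = P_i ⊕ C_i ⊕ C'_i.
P'[0]: 96 ⊕ 87 ⊕ 65 = 74.
P'[1]: FE ⊕ EE ⊕ 38 = 28.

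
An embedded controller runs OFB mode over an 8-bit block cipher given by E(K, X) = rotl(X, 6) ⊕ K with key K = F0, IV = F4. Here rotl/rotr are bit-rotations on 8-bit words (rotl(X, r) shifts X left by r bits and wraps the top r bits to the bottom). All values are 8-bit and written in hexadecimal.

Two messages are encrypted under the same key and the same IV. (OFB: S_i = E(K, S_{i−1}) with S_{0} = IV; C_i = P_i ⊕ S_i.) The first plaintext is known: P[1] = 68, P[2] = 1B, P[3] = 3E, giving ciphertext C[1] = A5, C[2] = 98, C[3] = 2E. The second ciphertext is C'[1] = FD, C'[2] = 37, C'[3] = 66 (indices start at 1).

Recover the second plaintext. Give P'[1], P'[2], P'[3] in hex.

P'[1] = 30, P'[2] = B4, P'[3] = 76

In OFB with a reused IV, both messages share the same keystream S_i, so C_i ⊕ C'_i = P_i ⊕ P'_i and thus P'_i = P_i ⊕ C_i ⊕ C'_i.
P'[1]: 68 ⊕ A5 ⊕ FD = 30.
P'[2]: 1B ⊕ 98 ⊕ 37 = B4.
P'[3]: 3E ⊕ 2E ⊕ 66 = 76.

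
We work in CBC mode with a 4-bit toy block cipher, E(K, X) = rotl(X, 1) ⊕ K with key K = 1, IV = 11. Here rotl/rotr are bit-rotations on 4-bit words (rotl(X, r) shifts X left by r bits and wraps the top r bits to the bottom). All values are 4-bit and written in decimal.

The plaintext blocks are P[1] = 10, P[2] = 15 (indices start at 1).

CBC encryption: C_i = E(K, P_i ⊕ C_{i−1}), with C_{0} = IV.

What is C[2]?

C[2] = 8

C[1]: P[1] ⊕ 11 = 1; E(K, 1) = 3.
C[2]: P[2] ⊕ 3 = 12; E(K, 12) = 8.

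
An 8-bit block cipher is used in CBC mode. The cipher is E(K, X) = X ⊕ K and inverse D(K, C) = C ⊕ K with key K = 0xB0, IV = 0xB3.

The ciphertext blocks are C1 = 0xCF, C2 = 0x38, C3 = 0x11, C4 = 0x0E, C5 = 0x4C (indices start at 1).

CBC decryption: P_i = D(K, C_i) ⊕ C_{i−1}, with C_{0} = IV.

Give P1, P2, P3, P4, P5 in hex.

P1 = 0xCC, P2 = 0x47, P3 = 0x99, P4 = 0xAF, P5 = 0xF2

P1: D(K, 0xCF) = 0x7F; 0x7F ⊕ 0xB3 = 0xCC.
P2: D(K, 0x38) = 0x88; 0x88 ⊕ 0xCF = 0x47.
P3: D(K, 0x11) = 0xA1; 0xA1 ⊕ 0x38 = 0x99.
P4: D(K, 0x0E) = 0xBE; 0xBE ⊕ 0x11 = 0xAF.
P5: D(K, 0x4C) = 0xFC; 0xFC ⊕ 0x0E = 0xF2.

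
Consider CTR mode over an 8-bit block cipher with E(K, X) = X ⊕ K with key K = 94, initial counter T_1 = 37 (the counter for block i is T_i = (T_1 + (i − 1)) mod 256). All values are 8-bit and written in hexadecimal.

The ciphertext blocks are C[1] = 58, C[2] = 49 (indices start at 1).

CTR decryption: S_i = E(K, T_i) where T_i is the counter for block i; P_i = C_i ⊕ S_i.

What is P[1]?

P[1] = FB

P[1]: T = 37, S = E(K, T) = A3; 58 ⊕ A3 = FB.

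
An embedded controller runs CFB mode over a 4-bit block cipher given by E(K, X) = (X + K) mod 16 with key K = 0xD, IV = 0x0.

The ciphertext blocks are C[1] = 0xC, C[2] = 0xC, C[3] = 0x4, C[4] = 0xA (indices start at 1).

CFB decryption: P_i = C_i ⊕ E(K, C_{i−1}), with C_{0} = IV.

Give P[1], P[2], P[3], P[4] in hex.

P[1] = 0x1, P[2] = 0x5, P[3] = 0xD, P[4] = 0xB

P[1]: E(K, 0x0) = 0xD; 0xC ⊕ 0xD = 0x1.
P[2]: E(K, 0xC) = 0x9; 0xC ⊕ 0x9 = 0x5.
P[3]: E(K, 0xC) = 0x9; 0x4 ⊕ 0x9 = 0xD.
P[4]: E(K, 0x4) = 0x1; 0xA ⊕ 0x1 = 0xB.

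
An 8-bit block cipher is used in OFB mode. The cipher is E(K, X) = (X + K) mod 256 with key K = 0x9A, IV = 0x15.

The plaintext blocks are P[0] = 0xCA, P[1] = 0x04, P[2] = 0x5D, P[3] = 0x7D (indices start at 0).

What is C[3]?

C[3] = 0x00

OFB encryption: S_i = E(K, S_{i−1}) with S_{−1} = IV; C_i = P_i ⊕ S_i.
C[0]: S = E(K, 0x15) = 0xAF; 0xCA ⊕ 0xAF = 0x65.
C[1]: S = E(K, 0xAF) = 0x49; 0x04 ⊕ 0x49 = 0x4D.
C[2]: S = E(K, 0x49) = 0xE3; 0x5D ⊕ 0xE3 = 0xBE.
C[3]: S = E(K, 0xE3) = 0x7D; 0x7D ⊕ 0x7D = 0x00.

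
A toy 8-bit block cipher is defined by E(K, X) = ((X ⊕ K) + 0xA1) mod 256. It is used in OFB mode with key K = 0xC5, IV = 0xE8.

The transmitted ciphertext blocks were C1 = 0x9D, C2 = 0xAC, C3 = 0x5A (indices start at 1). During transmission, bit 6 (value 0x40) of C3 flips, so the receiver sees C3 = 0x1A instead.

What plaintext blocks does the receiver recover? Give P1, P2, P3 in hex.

OFB decryption: S_i = E(K, S_{i−1}) with S_{0} = IV; P_i = C_i ⊕ S_i.
Only C3 changed, to 0x1A. In OFB, a change in C_i flips the same bit in P_i only; the keystream is unaffected. Decrypting the received ciphertext:
P1: S = E(K, 0xE8) = 0xCE; 0x9D ⊕ 0xCE = 0x53.
P2: S = E(K, 0xCE) = 0xAC; 0xAC ⊕ 0xAC = 0x00.
P3: S = E(K, 0xAC) = 0x0A; 0x1A ⊕ 0x0A = 0x10.
Blocks that differ from the original plaintext: P3.

P1 = 0x53, P2 = 0x00, P3 = 0x10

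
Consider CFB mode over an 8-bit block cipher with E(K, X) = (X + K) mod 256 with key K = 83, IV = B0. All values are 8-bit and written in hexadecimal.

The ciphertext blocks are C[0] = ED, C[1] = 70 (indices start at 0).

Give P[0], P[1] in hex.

CFB decryption: P_i = C_i ⊕ E(K, C_{i−1}), with C_{−1} = IV.
P[0]: E(K, B0) = 33; ED ⊕ 33 = DE.
P[1]: E(K, ED) = 70; 70 ⊕ 70 = 00.

P[0] = DE, P[1] = 00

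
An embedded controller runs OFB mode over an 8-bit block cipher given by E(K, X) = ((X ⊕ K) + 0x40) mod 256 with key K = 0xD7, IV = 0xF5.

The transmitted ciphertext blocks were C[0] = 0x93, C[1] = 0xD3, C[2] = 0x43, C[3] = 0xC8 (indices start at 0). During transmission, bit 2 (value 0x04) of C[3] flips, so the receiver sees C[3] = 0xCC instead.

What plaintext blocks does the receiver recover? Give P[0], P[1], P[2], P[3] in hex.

P[0] = 0xF1, P[1] = 0x26, P[2] = 0x21, P[3] = 0x39

OFB decryption: S_i = E(K, S_{i−1}) with S_{−1} = IV; P_i = C_i ⊕ S_i.
Only C[3] changed, to 0xCC. In OFB, a change in C_i flips the same bit in P_i only; the keystream is unaffected. Decrypting the received ciphertext:
P[0]: S = E(K, 0xF5) = 0x62; 0x93 ⊕ 0x62 = 0xF1.
P[1]: S = E(K, 0x62) = 0xF5; 0xD3 ⊕ 0xF5 = 0x26.
P[2]: S = E(K, 0xF5) = 0x62; 0x43 ⊕ 0x62 = 0x21.
P[3]: S = E(K, 0x62) = 0xF5; 0xCC ⊕ 0xF5 = 0x39.
Blocks that differ from the original plaintext: P[3].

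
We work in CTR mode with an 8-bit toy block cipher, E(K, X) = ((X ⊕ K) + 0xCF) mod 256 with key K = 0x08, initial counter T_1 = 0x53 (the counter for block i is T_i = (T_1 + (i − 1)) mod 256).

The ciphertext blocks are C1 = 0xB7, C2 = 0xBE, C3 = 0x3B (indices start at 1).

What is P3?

P3 = 0x17

CTR decryption: S_i = E(K, T_i) where T_i is the counter for block i; P_i = C_i ⊕ S_i.
P3: T = 0x55, S = E(K, T) = 0x2C; 0x3B ⊕ 0x2C = 0x17.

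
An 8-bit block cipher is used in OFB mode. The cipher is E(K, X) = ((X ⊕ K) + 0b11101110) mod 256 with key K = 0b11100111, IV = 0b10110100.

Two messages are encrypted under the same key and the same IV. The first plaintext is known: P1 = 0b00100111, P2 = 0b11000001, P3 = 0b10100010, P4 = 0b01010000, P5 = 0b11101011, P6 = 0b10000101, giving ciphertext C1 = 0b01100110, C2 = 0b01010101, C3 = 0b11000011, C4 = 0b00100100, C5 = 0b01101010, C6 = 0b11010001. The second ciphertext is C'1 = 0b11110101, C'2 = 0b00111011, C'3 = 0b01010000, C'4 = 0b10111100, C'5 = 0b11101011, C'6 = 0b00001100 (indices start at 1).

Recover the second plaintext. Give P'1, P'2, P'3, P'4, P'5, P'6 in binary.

In OFB with a reused IV, both messages share the same keystream S_i, so C_i ⊕ C'_i = P_i ⊕ P'_i and thus P'_i = P_i ⊕ C_i ⊕ C'_i.
P'1: 0b00100111 ⊕ 0b01100110 ⊕ 0b11110101 = 0b10110100.
P'2: 0b11000001 ⊕ 0b01010101 ⊕ 0b00111011 = 0b10101111.
P'3: 0b10100010 ⊕ 0b11000011 ⊕ 0b01010000 = 0b00110001.
P'4: 0b01010000 ⊕ 0b00100100 ⊕ 0b10111100 = 0b11001000.
P'5: 0b11101011 ⊕ 0b01101010 ⊕ 0b11101011 = 0b01101010.
P'6: 0b10000101 ⊕ 0b11010001 ⊕ 0b00001100 = 0b01011000.

P'1 = 0b10110100, P'2 = 0b10101111, P'3 = 0b00110001, P'4 = 0b11001000, P'5 = 0b01101010, P'6 = 0b01011000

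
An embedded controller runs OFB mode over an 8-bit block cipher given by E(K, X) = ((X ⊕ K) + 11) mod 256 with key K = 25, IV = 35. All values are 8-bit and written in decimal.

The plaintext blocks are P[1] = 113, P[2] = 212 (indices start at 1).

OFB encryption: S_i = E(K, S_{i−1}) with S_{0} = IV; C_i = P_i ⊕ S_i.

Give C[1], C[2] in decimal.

C[1]: S = E(K, 35) = 69; 113 ⊕ 69 = 52.
C[2]: S = E(K, 69) = 103; 212 ⊕ 103 = 179.

C[1] = 52, C[2] = 179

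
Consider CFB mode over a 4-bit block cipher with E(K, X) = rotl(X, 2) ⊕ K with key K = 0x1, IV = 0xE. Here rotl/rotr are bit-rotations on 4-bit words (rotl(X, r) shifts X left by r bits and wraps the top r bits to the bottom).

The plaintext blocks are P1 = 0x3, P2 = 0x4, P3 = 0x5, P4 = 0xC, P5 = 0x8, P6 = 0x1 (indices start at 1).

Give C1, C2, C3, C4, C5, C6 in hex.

C1 = 0x9, C2 = 0x3, C3 = 0x8, C4 = 0xF, C5 = 0x6, C6 = 0x9

CFB encryption: C_i = P_i ⊕ E(K, C_{i−1}), with C_{0} = IV.
C1: E(K, 0xE) = 0xA; 0x3 ⊕ 0xA = 0x9.
C2: E(K, 0x9) = 0x7; 0x4 ⊕ 0x7 = 0x3.
C3: E(K, 0x3) = 0xD; 0x5 ⊕ 0xD = 0x8.
C4: E(K, 0x8) = 0x3; 0xC ⊕ 0x3 = 0xF.
C5: E(K, 0xF) = 0xE; 0x8 ⊕ 0xE = 0x6.
C6: E(K, 0x6) = 0x8; 0x1 ⊕ 0x8 = 0x9.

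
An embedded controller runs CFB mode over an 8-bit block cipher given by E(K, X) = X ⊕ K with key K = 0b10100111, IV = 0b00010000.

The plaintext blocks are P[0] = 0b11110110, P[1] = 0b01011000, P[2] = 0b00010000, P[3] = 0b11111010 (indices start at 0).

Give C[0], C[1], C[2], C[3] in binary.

C[0] = 0b01000001, C[1] = 0b10111110, C[2] = 0b00001001, C[3] = 0b01010100

CFB encryption: C_i = P_i ⊕ E(K, C_{i−1}), with C_{−1} = IV.
C[0]: E(K, 0b00010000) = 0b10110111; 0b11110110 ⊕ 0b10110111 = 0b01000001.
C[1]: E(K, 0b01000001) = 0b11100110; 0b01011000 ⊕ 0b11100110 = 0b10111110.
C[2]: E(K, 0b10111110) = 0b00011001; 0b00010000 ⊕ 0b00011001 = 0b00001001.
C[3]: E(K, 0b00001001) = 0b10101110; 0b11111010 ⊕ 0b10101110 = 0b01010100.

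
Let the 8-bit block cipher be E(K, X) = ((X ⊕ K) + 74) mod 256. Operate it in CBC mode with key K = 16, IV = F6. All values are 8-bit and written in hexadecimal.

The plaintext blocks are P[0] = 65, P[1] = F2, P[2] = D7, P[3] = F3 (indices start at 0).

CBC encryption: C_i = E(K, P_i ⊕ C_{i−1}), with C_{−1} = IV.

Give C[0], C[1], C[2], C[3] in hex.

C[0]: P[0] ⊕ F6 = 93; E(K, 93) = F9.
C[1]: P[1] ⊕ F9 = 0B; E(K, 0B) = 91.
C[2]: P[2] ⊕ 91 = 46; E(K, 46) = C4.
C[3]: P[3] ⊕ C4 = 37; E(K, 37) = 95.

C[0] = F9, C[1] = 91, C[2] = C4, C[3] = 95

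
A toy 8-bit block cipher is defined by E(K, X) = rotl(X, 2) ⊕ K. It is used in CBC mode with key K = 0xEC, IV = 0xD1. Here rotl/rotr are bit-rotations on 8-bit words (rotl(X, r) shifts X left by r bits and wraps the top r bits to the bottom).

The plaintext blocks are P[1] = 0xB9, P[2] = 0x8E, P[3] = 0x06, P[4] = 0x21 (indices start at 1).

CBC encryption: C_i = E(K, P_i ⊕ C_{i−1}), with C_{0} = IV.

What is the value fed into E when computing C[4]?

0x5A

C[1]: P[1] ⊕ 0xD1 = 0x68; E(K, 0x68) = 0x4D.
C[2]: P[2] ⊕ 0x4D = 0xC3; E(K, 0xC3) = 0xE3.
C[3]: P[3] ⊕ 0xE3 = 0xE5; E(K, 0xE5) = 0x7B.
C[4]: P[4] ⊕ 0x7B = 0x5A; E(K, 0x5A) = 0x85.
So the input to E for block [4] is 0x5A.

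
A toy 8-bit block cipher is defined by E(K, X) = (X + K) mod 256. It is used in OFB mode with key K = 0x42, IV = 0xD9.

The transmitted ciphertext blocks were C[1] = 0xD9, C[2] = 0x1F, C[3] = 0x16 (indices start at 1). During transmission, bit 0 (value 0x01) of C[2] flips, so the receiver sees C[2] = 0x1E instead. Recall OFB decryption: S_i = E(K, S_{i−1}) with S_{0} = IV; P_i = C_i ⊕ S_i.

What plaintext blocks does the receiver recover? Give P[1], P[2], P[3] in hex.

P[1] = 0xC2, P[2] = 0x43, P[3] = 0x89

Only C[2] changed, to 0x1E. In OFB, a change in C_i flips the same bit in P_i only; the keystream is unaffected. Decrypting the received ciphertext:
P[1]: S = E(K, 0xD9) = 0x1B; 0xD9 ⊕ 0x1B = 0xC2.
P[2]: S = E(K, 0x1B) = 0x5D; 0x1E ⊕ 0x5D = 0x43.
P[3]: S = E(K, 0x5D) = 0x9F; 0x16 ⊕ 0x9F = 0x89.
Blocks that differ from the original plaintext: P[2].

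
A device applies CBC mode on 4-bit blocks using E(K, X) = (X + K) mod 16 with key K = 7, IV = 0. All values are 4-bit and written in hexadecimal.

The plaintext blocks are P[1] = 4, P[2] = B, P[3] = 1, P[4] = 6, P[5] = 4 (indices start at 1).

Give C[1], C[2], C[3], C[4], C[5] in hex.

C[1] = B, C[2] = 7, C[3] = D, C[4] = 2, C[5] = D

CBC encryption: C_i = E(K, P_i ⊕ C_{i−1}), with C_{0} = IV.
C[1]: P[1] ⊕ 0 = 4; E(K, 4) = B.
C[2]: P[2] ⊕ B = 0; E(K, 0) = 7.
C[3]: P[3] ⊕ 7 = 6; E(K, 6) = D.
C[4]: P[4] ⊕ D = B; E(K, B) = 2.
C[5]: P[5] ⊕ 2 = 6; E(K, 6) = D.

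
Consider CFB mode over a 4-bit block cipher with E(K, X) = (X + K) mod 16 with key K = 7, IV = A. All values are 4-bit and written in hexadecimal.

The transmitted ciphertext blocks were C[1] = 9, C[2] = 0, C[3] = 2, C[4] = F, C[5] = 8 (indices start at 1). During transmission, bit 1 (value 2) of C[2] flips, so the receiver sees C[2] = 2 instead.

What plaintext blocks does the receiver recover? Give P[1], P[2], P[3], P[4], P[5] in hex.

CFB decryption: P_i = C_i ⊕ E(K, C_{i−1}), with C_{0} = IV.
Only C[2] changed, to 2. In CFB, a change in C_i flips the same bit in P_i and garbles P_{i+1}. Decrypting the received ciphertext:
P[1]: E(K, A) = 1; 9 ⊕ 1 = 8.
P[2]: E(K, 9) = 0; 2 ⊕ 0 = 2.
P[3]: E(K, 2) = 9; 2 ⊕ 9 = B.
P[4]: E(K, 2) = 9; F ⊕ 9 = 6.
P[5]: E(K, F) = 6; 8 ⊕ 6 = E.
Blocks that differ from the original plaintext: P[2], P[3].

P[1] = 8, P[2] = 2, P[3] = B, P[4] = 6, P[5] = E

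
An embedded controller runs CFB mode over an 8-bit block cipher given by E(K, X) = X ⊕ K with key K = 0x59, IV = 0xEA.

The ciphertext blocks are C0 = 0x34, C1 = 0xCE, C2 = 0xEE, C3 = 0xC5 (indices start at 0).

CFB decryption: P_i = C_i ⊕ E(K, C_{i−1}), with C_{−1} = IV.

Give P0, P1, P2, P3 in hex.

P0 = 0x87, P1 = 0xA3, P2 = 0x79, P3 = 0x72

P0: E(K, 0xEA) = 0xB3; 0x34 ⊕ 0xB3 = 0x87.
P1: E(K, 0x34) = 0x6D; 0xCE ⊕ 0x6D = 0xA3.
P2: E(K, 0xCE) = 0x97; 0xEE ⊕ 0x97 = 0x79.
P3: E(K, 0xEE) = 0xB7; 0xC5 ⊕ 0xB7 = 0x72.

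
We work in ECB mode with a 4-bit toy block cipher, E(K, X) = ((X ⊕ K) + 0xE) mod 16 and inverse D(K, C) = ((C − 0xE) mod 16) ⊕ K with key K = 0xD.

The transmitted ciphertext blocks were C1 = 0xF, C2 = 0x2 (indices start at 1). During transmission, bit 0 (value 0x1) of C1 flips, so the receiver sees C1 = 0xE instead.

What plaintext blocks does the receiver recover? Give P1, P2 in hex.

P1 = 0xD, P2 = 0x9

ECB decryption: P_i = D(K, C_i).
Only C1 changed, to 0xE. In ECB, a change in C_i affects only P_i. Decrypting the received ciphertext:
P1: D(K, 0xE) = 0xD.
P2: D(K, 0x2) = 0x9.
Blocks that differ from the original plaintext: P1.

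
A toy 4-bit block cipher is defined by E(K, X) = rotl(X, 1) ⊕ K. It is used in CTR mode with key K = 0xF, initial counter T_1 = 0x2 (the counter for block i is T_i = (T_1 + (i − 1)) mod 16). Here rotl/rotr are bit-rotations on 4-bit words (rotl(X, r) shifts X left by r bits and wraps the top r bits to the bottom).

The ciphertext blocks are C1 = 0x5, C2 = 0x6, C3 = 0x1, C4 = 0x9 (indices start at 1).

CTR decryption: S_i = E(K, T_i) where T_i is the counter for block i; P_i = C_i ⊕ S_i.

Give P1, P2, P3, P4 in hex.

P1: T = 0x2, S = E(K, T) = 0xB; 0x5 ⊕ 0xB = 0xE.
P2: T = 0x3, S = E(K, T) = 0x9; 0x6 ⊕ 0x9 = 0xF.
P3: T = 0x4, S = E(K, T) = 0x7; 0x1 ⊕ 0x7 = 0x6.
P4: T = 0x5, S = E(K, T) = 0x5; 0x9 ⊕ 0x5 = 0xC.

P1 = 0xE, P2 = 0xF, P3 = 0x6, P4 = 0xC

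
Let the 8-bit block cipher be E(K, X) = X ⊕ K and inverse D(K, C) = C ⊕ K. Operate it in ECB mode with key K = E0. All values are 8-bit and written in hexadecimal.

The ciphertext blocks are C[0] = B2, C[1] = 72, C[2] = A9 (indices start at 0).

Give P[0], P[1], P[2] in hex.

ECB decryption: P_i = D(K, C_i).
P[0]: D(K, B2) = 52.
P[1]: D(K, 72) = 92.
P[2]: D(K, A9) = 49.

P[0] = 52, P[1] = 92, P[2] = 49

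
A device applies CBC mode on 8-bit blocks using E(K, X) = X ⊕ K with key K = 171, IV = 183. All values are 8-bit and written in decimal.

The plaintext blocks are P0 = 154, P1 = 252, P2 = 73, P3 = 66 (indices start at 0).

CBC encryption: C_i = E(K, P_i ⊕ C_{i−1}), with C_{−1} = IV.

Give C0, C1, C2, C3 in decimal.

C0 = 134, C1 = 209, C2 = 51, C3 = 218

C0: P0 ⊕ 183 = 45; E(K, 45) = 134.
C1: P1 ⊕ 134 = 122; E(K, 122) = 209.
C2: P2 ⊕ 209 = 152; E(K, 152) = 51.
C3: P3 ⊕ 51 = 113; E(K, 113) = 218.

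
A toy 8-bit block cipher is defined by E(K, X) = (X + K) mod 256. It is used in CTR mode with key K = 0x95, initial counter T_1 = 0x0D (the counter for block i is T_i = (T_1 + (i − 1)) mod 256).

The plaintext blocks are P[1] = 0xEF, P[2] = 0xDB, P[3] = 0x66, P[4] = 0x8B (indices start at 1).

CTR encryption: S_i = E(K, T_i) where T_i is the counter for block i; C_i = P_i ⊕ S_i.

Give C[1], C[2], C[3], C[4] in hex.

C[1] = 0x4D, C[2] = 0x78, C[3] = 0xC2, C[4] = 0x2E

C[1]: T = 0x0D, S = E(K, T) = 0xA2; 0xEF ⊕ 0xA2 = 0x4D.
C[2]: T = 0x0E, S = E(K, T) = 0xA3; 0xDB ⊕ 0xA3 = 0x78.
C[3]: T = 0x0F, S = E(K, T) = 0xA4; 0x66 ⊕ 0xA4 = 0xC2.
C[4]: T = 0x10, S = E(K, T) = 0xA5; 0x8B ⊕ 0xA5 = 0x2E.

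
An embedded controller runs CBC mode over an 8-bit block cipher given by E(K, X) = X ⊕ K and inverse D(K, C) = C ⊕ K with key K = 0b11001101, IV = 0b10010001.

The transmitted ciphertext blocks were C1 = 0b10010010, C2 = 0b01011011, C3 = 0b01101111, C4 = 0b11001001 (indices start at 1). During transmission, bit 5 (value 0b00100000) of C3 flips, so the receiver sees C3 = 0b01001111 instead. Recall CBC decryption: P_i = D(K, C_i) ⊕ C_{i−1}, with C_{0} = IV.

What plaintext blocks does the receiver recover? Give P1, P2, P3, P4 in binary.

P1 = 0b11001110, P2 = 0b00000100, P3 = 0b11011001, P4 = 0b01001011

Only C3 changed, to 0b01001111. In CBC, a change in C_i garbles P_i and flips the same bit in P_{i+1}. Decrypting the received ciphertext:
P1: D(K, 0b10010010) = 0b01011111; 0b01011111 ⊕ 0b10010001 = 0b11001110.
P2: D(K, 0b01011011) = 0b10010110; 0b10010110 ⊕ 0b10010010 = 0b00000100.
P3: D(K, 0b01001111) = 0b10000010; 0b10000010 ⊕ 0b01011011 = 0b11011001.
P4: D(K, 0b11001001) = 0b00000100; 0b00000100 ⊕ 0b01001111 = 0b01001011.
Blocks that differ from the original plaintext: P3, P4.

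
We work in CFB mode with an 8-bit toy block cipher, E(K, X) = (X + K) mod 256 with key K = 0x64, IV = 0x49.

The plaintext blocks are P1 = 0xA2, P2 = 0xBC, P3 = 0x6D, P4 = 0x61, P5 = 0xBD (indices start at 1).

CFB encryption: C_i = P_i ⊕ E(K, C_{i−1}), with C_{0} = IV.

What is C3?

C1: E(K, 0x49) = 0xAD; 0xA2 ⊕ 0xAD = 0x0F.
C2: E(K, 0x0F) = 0x73; 0xBC ⊕ 0x73 = 0xCF.
C3: E(K, 0xCF) = 0x33; 0x6D ⊕ 0x33 = 0x5E.

C3 = 0x5E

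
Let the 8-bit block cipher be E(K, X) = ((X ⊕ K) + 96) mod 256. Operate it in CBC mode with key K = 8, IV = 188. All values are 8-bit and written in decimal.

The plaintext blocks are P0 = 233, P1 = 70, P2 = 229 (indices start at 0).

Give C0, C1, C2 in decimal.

C0 = 189, C1 = 83, C2 = 30

CBC encryption: C_i = E(K, P_i ⊕ C_{i−1}), with C_{−1} = IV.
C0: P0 ⊕ 188 = 85; E(K, 85) = 189.
C1: P1 ⊕ 189 = 251; E(K, 251) = 83.
C2: P2 ⊕ 83 = 182; E(K, 182) = 30.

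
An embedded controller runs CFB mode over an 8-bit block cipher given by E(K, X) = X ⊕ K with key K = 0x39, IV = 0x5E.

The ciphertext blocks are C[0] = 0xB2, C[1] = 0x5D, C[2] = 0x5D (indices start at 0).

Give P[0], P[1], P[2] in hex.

CFB decryption: P_i = C_i ⊕ E(K, C_{i−1}), with C_{−1} = IV.
P[0]: E(K, 0x5E) = 0x67; 0xB2 ⊕ 0x67 = 0xD5.
P[1]: E(K, 0xB2) = 0x8B; 0x5D ⊕ 0x8B = 0xD6.
P[2]: E(K, 0x5D) = 0x64; 0x5D ⊕ 0x64 = 0x39.

P[0] = 0xD5, P[1] = 0xD6, P[2] = 0x39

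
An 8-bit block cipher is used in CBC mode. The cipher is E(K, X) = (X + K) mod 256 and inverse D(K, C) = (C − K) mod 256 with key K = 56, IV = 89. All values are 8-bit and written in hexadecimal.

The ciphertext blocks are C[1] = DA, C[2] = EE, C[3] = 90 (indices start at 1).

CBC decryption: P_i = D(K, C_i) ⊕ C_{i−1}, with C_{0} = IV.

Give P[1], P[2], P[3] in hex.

P[1]: D(K, DA) = 84; 84 ⊕ 89 = 0D.
P[2]: D(K, EE) = 98; 98 ⊕ DA = 42.
P[3]: D(K, 90) = 3A; 3A ⊕ EE = D4.

P[1] = 0D, P[2] = 42, P[3] = D4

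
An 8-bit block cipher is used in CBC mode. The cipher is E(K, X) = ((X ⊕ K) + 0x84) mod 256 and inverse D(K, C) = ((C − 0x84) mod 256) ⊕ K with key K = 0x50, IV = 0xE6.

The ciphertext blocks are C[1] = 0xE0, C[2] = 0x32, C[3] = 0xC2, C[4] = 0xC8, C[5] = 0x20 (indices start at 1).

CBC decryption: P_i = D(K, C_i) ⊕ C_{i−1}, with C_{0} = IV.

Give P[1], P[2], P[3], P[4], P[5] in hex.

P[1]: D(K, 0xE0) = 0x0C; 0x0C ⊕ 0xE6 = 0xEA.
P[2]: D(K, 0x32) = 0xFE; 0xFE ⊕ 0xE0 = 0x1E.
P[3]: D(K, 0xC2) = 0x6E; 0x6E ⊕ 0x32 = 0x5C.
P[4]: D(K, 0xC8) = 0x14; 0x14 ⊕ 0xC2 = 0xD6.
P[5]: D(K, 0x20) = 0xCC; 0xCC ⊕ 0xC8 = 0x04.

P[1] = 0xEA, P[2] = 0x1E, P[3] = 0x5C, P[4] = 0xD6, P[5] = 0x04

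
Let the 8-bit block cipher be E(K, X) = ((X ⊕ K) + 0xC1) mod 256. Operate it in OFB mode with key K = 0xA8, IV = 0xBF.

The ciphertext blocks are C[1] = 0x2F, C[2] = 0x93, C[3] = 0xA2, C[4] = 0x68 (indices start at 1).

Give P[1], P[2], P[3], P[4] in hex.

OFB decryption: S_i = E(K, S_{i−1}) with S_{0} = IV; P_i = C_i ⊕ S_i.
P[1]: S = E(K, 0xBF) = 0xD8; 0x2F ⊕ 0xD8 = 0xF7.
P[2]: S = E(K, 0xD8) = 0x31; 0x93 ⊕ 0x31 = 0xA2.
P[3]: S = E(K, 0x31) = 0x5A; 0xA2 ⊕ 0x5A = 0xF8.
P[4]: S = E(K, 0x5A) = 0xB3; 0x68 ⊕ 0xB3 = 0xDB.

P[1] = 0xF7, P[2] = 0xA2, P[3] = 0xF8, P[4] = 0xDB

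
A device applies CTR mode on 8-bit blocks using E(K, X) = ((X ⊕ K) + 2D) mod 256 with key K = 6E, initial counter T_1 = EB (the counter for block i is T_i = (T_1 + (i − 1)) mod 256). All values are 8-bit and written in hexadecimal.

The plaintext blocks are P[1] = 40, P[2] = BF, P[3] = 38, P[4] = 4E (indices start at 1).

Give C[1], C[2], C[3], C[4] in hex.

CTR encryption: S_i = E(K, T_i) where T_i is the counter for block i; C_i = P_i ⊕ S_i.
C[1]: T = EB, S = E(K, T) = B2; 40 ⊕ B2 = F2.
C[2]: T = EC, S = E(K, T) = AF; BF ⊕ AF = 10.
C[3]: T = ED, S = E(K, T) = B0; 38 ⊕ B0 = 88.
C[4]: T = EE, S = E(K, T) = AD; 4E ⊕ AD = E3.

C[1] = F2, C[2] = 10, C[3] = 88, C[4] = E3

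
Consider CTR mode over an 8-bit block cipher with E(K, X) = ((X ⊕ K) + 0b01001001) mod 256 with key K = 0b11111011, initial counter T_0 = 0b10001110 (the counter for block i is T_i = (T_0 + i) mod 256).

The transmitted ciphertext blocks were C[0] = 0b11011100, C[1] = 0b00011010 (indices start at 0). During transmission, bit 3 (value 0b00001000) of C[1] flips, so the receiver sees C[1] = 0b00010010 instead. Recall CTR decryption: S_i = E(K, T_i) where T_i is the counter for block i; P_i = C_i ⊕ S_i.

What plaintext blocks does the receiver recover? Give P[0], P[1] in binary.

P[0] = 0b01100010, P[1] = 0b10101111

Only C[1] changed, to 0b00010010. In CTR, a change in C_i flips the same bit in P_i only; the keystream is unaffected. Decrypting the received ciphertext:
P[0]: T = 0b10001110, S = E(K, T) = 0b10111110; 0b11011100 ⊕ 0b10111110 = 0b01100010.
P[1]: T = 0b10001111, S = E(K, T) = 0b10111101; 0b00010010 ⊕ 0b10111101 = 0b10101111.
Blocks that differ from the original plaintext: P[1].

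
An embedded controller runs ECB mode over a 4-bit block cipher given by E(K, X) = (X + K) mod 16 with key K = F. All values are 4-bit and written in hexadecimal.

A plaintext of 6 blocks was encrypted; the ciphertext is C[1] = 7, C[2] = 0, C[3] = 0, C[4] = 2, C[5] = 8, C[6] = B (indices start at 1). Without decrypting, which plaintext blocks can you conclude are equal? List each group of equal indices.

P[2] = P[3]

ECB encrypts each block independently with the same key, so equal ciphertext blocks imply equal plaintext blocks.
C[2] = C[3] = 0, so P[2] = P[3].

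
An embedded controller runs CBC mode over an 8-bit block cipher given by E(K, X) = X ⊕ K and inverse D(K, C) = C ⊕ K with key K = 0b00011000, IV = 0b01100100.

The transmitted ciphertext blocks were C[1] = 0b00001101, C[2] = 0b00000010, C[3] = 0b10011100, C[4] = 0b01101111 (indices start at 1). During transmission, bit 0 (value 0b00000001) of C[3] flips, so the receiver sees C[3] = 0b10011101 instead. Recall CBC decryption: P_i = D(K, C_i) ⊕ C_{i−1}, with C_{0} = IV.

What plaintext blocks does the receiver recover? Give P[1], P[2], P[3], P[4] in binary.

Only C[3] changed, to 0b10011101. In CBC, a change in C_i garbles P_i and flips the same bit in P_{i+1}. Decrypting the received ciphertext:
P[1]: D(K, 0b00001101) = 0b00010101; 0b00010101 ⊕ 0b01100100 = 0b01110001.
P[2]: D(K, 0b00000010) = 0b00011010; 0b00011010 ⊕ 0b00001101 = 0b00010111.
P[3]: D(K, 0b10011101) = 0b10000101; 0b10000101 ⊕ 0b00000010 = 0b10000111.
P[4]: D(K, 0b01101111) = 0b01110111; 0b01110111 ⊕ 0b10011101 = 0b11101010.
Blocks that differ from the original plaintext: P[3], P[4].

P[1] = 0b01110001, P[2] = 0b00010111, P[3] = 0b10000111, P[4] = 0b11101010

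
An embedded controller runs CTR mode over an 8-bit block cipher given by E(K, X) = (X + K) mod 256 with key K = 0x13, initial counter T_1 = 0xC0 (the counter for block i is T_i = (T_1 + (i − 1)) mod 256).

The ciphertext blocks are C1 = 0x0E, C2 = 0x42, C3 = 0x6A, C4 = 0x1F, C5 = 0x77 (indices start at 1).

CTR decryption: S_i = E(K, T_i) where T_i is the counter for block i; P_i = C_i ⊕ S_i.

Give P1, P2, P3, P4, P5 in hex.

P1: T = 0xC0, S = E(K, T) = 0xD3; 0x0E ⊕ 0xD3 = 0xDD.
P2: T = 0xC1, S = E(K, T) = 0xD4; 0x42 ⊕ 0xD4 = 0x96.
P3: T = 0xC2, S = E(K, T) = 0xD5; 0x6A ⊕ 0xD5 = 0xBF.
P4: T = 0xC3, S = E(K, T) = 0xD6; 0x1F ⊕ 0xD6 = 0xC9.
P5: T = 0xC4, S = E(K, T) = 0xD7; 0x77 ⊕ 0xD7 = 0xA0.

P1 = 0xDD, P2 = 0x96, P3 = 0xBF, P4 = 0xC9, P5 = 0xA0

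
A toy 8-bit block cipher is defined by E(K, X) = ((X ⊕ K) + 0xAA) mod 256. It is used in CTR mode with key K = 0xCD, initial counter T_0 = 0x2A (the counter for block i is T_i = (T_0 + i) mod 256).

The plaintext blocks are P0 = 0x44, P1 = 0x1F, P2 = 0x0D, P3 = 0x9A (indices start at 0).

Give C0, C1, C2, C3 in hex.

CTR encryption: S_i = E(K, T_i) where T_i is the counter for block i; C_i = P_i ⊕ S_i.
C0: T = 0x2A, S = E(K, T) = 0x91; 0x44 ⊕ 0x91 = 0xD5.
C1: T = 0x2B, S = E(K, T) = 0x90; 0x1F ⊕ 0x90 = 0x8F.
C2: T = 0x2C, S = E(K, T) = 0x8B; 0x0D ⊕ 0x8B = 0x86.
C3: T = 0x2D, S = E(K, T) = 0x8A; 0x9A ⊕ 0x8A = 0x10.

C0 = 0xD5, C1 = 0x8F, C2 = 0x86, C3 = 0x10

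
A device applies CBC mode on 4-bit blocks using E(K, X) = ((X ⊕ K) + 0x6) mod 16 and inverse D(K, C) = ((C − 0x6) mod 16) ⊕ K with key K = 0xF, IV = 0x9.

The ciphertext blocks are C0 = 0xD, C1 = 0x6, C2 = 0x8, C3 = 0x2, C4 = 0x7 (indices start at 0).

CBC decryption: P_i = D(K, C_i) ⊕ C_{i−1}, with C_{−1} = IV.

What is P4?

P4 = 0xC

P4: D(K, 0x7) = 0xE; 0xE ⊕ 0x2 = 0xC.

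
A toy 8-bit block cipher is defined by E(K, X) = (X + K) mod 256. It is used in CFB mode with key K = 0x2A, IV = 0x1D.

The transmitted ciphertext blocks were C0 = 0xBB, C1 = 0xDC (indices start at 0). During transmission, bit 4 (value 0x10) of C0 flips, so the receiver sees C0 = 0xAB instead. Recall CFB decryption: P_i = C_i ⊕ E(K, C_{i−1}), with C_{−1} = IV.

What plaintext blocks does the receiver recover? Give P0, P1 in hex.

P0 = 0xEC, P1 = 0x09

Only C0 changed, to 0xAB. In CFB, a change in C_i flips the same bit in P_i and garbles P_{i+1}. Decrypting the received ciphertext:
P0: E(K, 0x1D) = 0x47; 0xAB ⊕ 0x47 = 0xEC.
P1: E(K, 0xAB) = 0xD5; 0xDC ⊕ 0xD5 = 0x09.
Blocks that differ from the original plaintext: P0, P1.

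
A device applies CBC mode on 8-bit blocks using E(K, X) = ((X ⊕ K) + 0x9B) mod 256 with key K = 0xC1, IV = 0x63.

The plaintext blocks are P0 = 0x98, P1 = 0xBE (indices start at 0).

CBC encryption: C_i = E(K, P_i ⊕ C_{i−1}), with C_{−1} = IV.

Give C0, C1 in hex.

C0 = 0xD5, C1 = 0x45

C0: P0 ⊕ 0x63 = 0xFB; E(K, 0xFB) = 0xD5.
C1: P1 ⊕ 0xD5 = 0x6B; E(K, 0x6B) = 0x45.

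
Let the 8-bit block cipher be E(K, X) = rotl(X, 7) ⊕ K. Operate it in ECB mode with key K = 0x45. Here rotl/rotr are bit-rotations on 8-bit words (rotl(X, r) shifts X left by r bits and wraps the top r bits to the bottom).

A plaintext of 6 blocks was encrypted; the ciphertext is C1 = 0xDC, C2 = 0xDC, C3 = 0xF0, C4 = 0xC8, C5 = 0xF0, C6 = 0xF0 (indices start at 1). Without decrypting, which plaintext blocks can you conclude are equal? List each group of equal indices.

ECB encrypts each block independently with the same key, so equal ciphertext blocks imply equal plaintext blocks.
C1 = C2 = 0xDC, so P1 = P2.
C3 = C5 = C6 = 0xF0, so P3 = P5 = P6.

P1 = P2; P3 = P5 = P6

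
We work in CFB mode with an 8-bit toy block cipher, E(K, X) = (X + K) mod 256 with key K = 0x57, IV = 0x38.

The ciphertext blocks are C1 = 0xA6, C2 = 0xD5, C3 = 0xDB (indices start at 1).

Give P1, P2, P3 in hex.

CFB decryption: P_i = C_i ⊕ E(K, C_{i−1}), with C_{0} = IV.
P1: E(K, 0x38) = 0x8F; 0xA6 ⊕ 0x8F = 0x29.
P2: E(K, 0xA6) = 0xFD; 0xD5 ⊕ 0xFD = 0x28.
P3: E(K, 0xD5) = 0x2C; 0xDB ⊕ 0x2C = 0xF7.

P1 = 0x29, P2 = 0x28, P3 = 0xF7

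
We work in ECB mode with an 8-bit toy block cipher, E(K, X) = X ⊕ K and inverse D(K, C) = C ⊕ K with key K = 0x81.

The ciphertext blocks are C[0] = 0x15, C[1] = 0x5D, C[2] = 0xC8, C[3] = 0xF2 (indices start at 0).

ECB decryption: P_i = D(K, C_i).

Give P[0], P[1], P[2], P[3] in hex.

P[0] = 0x94, P[1] = 0xDC, P[2] = 0x49, P[3] = 0x73

P[0]: D(K, 0x15) = 0x94.
P[1]: D(K, 0x5D) = 0xDC.
P[2]: D(K, 0xC8) = 0x49.
P[3]: D(K, 0xF2) = 0x73.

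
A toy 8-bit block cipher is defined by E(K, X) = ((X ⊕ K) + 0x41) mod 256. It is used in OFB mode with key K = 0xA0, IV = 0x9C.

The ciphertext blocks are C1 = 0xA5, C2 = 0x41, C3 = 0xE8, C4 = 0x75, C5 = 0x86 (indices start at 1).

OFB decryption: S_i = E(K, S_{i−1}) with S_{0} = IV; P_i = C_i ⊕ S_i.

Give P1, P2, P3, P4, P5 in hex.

P1 = 0xD8, P2 = 0x5F, P3 = 0x17, P4 = 0xD5, P5 = 0xC7

P1: S = E(K, 0x9C) = 0x7D; 0xA5 ⊕ 0x7D = 0xD8.
P2: S = E(K, 0x7D) = 0x1E; 0x41 ⊕ 0x1E = 0x5F.
P3: S = E(K, 0x1E) = 0xFF; 0xE8 ⊕ 0xFF = 0x17.
P4: S = E(K, 0xFF) = 0xA0; 0x75 ⊕ 0xA0 = 0xD5.
P5: S = E(K, 0xA0) = 0x41; 0x86 ⊕ 0x41 = 0xC7.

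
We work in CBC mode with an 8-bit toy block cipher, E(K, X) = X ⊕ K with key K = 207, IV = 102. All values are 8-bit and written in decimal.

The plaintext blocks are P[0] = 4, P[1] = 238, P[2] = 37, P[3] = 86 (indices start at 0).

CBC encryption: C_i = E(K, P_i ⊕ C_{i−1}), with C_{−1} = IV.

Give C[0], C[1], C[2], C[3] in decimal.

C[0]: P[0] ⊕ 102 = 98; E(K, 98) = 173.
C[1]: P[1] ⊕ 173 = 67; E(K, 67) = 140.
C[2]: P[2] ⊕ 140 = 169; E(K, 169) = 102.
C[3]: P[3] ⊕ 102 = 48; E(K, 48) = 255.

C[0] = 173, C[1] = 140, C[2] = 102, C[3] = 255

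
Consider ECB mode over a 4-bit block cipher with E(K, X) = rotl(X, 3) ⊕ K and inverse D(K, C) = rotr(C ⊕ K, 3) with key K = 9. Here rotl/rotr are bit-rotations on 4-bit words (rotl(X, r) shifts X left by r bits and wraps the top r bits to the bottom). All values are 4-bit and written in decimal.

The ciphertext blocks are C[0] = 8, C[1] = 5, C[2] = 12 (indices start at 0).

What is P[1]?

P[1] = 9

ECB decryption: P_i = D(K, C_i).
P[1]: D(K, 5) = 9.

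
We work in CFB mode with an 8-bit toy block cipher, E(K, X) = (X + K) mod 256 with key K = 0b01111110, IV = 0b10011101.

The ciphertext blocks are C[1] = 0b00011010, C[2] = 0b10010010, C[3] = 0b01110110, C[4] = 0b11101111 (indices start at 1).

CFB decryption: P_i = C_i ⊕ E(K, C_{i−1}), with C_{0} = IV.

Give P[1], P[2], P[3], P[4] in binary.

P[1]: E(K, 0b10011101) = 0b00011011; 0b00011010 ⊕ 0b00011011 = 0b00000001.
P[2]: E(K, 0b00011010) = 0b10011000; 0b10010010 ⊕ 0b10011000 = 0b00001010.
P[3]: E(K, 0b10010010) = 0b00010000; 0b01110110 ⊕ 0b00010000 = 0b01100110.
P[4]: E(K, 0b01110110) = 0b11110100; 0b11101111 ⊕ 0b11110100 = 0b00011011.

P[1] = 0b00000001, P[2] = 0b00001010, P[3] = 0b01100110, P[4] = 0b00011011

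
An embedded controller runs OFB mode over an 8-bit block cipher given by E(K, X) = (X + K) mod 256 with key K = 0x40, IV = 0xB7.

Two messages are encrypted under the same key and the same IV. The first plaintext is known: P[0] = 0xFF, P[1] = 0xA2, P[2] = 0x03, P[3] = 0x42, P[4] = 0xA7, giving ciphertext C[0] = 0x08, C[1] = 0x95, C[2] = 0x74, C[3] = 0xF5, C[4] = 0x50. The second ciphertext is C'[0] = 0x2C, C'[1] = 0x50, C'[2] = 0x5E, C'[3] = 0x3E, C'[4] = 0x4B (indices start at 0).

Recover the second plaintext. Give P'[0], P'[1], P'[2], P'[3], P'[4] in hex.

P'[0] = 0xDB, P'[1] = 0x67, P'[2] = 0x29, P'[3] = 0x89, P'[4] = 0xBC

In OFB with a reused IV, both messages share the same keystream S_i, so C_i ⊕ C'_i = P_i ⊕ P'_i and thus P'_i = P_i ⊕ C_i ⊕ C'_i.
P'[0]: 0xFF ⊕ 0x08 ⊕ 0x2C = 0xDB.
P'[1]: 0xA2 ⊕ 0x95 ⊕ 0x50 = 0x67.
P'[2]: 0x03 ⊕ 0x74 ⊕ 0x5E = 0x29.
P'[3]: 0x42 ⊕ 0xF5 ⊕ 0x3E = 0x89.
P'[4]: 0xA7 ⊕ 0x50 ⊕ 0x4B = 0xBC.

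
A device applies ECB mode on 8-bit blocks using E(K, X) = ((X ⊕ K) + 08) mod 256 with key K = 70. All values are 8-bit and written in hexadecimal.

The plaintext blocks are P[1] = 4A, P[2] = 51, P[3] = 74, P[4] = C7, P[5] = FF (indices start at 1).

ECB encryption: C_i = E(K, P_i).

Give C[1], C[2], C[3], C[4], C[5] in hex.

C[1] = 42, C[2] = 29, C[3] = 0C, C[4] = BF, C[5] = 97

C[1]: E(K, 4A) = 42.
C[2]: E(K, 51) = 29.
C[3]: E(K, 74) = 0C.
C[4]: E(K, C7) = BF.
C[5]: E(K, FF) = 97.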